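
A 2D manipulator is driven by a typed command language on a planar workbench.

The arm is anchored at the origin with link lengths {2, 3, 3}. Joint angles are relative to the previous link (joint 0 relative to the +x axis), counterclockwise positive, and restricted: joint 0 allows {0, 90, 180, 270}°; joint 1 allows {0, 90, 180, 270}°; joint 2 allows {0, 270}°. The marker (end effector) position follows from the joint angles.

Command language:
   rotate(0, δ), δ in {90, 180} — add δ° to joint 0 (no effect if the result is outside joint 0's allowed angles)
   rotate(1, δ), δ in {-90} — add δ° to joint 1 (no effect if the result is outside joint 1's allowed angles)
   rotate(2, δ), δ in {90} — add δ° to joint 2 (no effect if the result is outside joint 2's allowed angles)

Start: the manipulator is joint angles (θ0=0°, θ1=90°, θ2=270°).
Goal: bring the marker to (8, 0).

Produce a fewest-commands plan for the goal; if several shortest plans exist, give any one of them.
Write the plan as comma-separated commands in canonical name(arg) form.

rotate(1, -90), rotate(2, 90)

initial: joint angles (θ0=0°, θ1=90°, θ2=270°)
[1] after rotate(1, -90): joint angles (θ0=0°, θ1=0°, θ2=270°)
[2] after rotate(2, 90): joint angles (θ0=0°, θ1=0°, θ2=0°)
shorter routes all fall short; 2 is best.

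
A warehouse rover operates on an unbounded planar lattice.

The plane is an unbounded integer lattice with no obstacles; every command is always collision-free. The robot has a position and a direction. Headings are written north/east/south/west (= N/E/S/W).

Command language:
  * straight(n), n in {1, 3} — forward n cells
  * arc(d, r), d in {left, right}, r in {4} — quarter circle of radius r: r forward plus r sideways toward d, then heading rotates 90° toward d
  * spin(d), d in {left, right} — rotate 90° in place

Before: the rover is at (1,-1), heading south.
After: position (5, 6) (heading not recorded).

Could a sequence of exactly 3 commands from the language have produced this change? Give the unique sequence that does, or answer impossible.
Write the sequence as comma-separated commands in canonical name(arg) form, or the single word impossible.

spin(left), arc(left, 4), straight(3)

key: running straight(3) before spin(left) would end elsewhere — order is forced
begin: at (1,-1), heading south
t=1 spin(left) ⇒ at (1,-1), heading east
t=2 arc(left, 4) ⇒ at (5,3), heading north
t=3 straight(3) ⇒ at (5,6), heading north
no other 3-command option fits: unique.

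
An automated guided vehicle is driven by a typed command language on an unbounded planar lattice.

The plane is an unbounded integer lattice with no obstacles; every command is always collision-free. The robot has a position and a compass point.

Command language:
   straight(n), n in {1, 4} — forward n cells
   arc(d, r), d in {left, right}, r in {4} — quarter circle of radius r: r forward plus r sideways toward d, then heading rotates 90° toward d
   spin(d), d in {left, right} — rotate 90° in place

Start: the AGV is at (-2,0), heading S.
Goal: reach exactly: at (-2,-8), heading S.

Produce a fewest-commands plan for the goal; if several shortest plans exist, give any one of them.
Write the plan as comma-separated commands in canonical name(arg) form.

straight(4), straight(4)

from: at (-2,0), heading S
[1] after straight(4): at (-2,-4), heading S
[2] after straight(4): at (-2,-8), heading S
nothing shorter than 2 reaches the goal.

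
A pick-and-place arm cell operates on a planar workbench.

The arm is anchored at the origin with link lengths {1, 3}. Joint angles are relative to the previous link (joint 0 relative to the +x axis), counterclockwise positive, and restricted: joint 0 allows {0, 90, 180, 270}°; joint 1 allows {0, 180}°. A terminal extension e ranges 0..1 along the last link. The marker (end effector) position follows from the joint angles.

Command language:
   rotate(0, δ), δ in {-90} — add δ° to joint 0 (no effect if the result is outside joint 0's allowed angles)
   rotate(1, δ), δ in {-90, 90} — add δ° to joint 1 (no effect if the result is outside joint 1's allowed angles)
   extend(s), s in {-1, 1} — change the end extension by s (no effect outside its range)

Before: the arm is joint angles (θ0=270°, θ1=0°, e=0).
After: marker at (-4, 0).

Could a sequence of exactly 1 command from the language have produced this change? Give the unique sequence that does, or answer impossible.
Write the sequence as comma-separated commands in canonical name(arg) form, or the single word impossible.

rotate(0, -90)

start: joint angles (θ0=270°, θ1=0°, e=0)
step 1 (rotate(0, -90)): joint angles (θ0=180°, θ1=0°, e=0)
all 5 alternatives checked — unique.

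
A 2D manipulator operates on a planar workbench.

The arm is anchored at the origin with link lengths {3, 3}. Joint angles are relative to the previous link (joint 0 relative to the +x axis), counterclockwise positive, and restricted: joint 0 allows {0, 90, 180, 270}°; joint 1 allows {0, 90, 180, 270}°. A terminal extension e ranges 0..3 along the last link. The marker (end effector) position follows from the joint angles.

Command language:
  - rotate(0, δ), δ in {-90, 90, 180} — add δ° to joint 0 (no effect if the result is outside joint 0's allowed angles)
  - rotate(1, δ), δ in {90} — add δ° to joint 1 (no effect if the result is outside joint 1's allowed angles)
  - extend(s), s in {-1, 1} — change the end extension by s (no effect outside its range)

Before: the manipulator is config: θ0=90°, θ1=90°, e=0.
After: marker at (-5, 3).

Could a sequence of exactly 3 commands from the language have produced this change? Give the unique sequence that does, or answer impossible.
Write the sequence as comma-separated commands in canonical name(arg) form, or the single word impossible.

key: running extend(1) before extend(-1) would end elsewhere — order is forced
t0: config: θ0=90°, θ1=90°, e=0
t=1 extend(-1) ⇒ config: θ0=90°, θ1=90°, e=0
t=2 extend(1) ⇒ config: θ0=90°, θ1=90°, e=1
t=3 extend(1) ⇒ config: θ0=90°, θ1=90°, e=2
uniquely the one of 216 3-step routes that fits.

extend(-1), extend(1), extend(1)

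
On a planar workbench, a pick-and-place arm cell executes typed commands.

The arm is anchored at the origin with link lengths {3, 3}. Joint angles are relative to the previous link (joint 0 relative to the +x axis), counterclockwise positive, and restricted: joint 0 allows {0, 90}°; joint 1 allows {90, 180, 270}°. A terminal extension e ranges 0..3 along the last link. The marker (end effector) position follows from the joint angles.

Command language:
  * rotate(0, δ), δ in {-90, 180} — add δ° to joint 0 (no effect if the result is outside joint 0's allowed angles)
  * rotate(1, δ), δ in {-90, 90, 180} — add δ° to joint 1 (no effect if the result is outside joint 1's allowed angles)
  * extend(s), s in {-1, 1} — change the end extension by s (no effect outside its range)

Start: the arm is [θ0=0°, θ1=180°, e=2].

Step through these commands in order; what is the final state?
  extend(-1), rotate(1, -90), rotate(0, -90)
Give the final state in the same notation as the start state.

begin: [θ0=0°, θ1=180°, e=2]
t=1 extend(-1) ⇒ [θ0=0°, θ1=180°, e=1]
t=2 rotate(1, -90) ⇒ [θ0=0°, θ1=90°, e=1]
t=3 rotate(0, -90) ⇒ [θ0=0°, θ1=90°, e=1]

[θ0=0°, θ1=90°, e=1]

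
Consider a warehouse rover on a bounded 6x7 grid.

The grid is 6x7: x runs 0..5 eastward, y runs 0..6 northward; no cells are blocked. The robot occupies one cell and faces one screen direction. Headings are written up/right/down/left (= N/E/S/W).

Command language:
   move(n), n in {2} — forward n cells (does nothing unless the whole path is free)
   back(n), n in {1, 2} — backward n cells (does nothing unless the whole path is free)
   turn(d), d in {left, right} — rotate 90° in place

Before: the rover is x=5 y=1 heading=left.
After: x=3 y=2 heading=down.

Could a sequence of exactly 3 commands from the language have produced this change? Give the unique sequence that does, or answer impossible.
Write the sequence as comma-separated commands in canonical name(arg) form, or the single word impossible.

move(2), turn(left), back(1)

key: cell and facing (now S) both changed — the 3 commands mix motion and turning
t0: x=5 y=1 heading=left
step 1 (move(2)): x=3 y=1 heading=left
step 2 (turn(left)): x=3 y=1 heading=down
step 3 (back(1)): x=3 y=2 heading=down
all 125 alternatives checked — unique.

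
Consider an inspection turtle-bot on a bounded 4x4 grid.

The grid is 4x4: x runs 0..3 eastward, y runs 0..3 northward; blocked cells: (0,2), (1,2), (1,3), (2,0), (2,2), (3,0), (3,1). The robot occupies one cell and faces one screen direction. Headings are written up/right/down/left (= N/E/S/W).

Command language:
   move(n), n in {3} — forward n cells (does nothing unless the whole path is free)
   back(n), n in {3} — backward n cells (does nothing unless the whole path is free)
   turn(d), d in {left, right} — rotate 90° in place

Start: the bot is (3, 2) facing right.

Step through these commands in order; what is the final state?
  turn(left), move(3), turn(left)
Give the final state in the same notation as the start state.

(3, 2) facing left

from: (3, 2) facing right
[1] after turn(left): (3, 2) facing up
[2] after move(3): (3, 2) facing up
[3] after turn(left): (3, 2) facing left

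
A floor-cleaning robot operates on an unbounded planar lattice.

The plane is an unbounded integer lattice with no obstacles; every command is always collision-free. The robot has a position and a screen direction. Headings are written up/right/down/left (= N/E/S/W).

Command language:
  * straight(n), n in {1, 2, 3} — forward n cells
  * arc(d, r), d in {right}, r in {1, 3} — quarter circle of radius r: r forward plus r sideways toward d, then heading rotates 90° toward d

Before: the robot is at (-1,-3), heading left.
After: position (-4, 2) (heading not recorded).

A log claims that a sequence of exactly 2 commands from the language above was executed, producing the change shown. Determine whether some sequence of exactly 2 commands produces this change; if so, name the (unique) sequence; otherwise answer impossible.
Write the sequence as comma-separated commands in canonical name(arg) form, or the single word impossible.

arc(right, 3), straight(2)

key: order matters: swapping arc(right, 3) and straight(2) lands elsewhere
from: at (-1,-3), heading left
t=1 arc(right, 3) ⇒ at (-4,0), heading up
t=2 straight(2) ⇒ at (-4,2), heading up
no other 2-command option fits: unique.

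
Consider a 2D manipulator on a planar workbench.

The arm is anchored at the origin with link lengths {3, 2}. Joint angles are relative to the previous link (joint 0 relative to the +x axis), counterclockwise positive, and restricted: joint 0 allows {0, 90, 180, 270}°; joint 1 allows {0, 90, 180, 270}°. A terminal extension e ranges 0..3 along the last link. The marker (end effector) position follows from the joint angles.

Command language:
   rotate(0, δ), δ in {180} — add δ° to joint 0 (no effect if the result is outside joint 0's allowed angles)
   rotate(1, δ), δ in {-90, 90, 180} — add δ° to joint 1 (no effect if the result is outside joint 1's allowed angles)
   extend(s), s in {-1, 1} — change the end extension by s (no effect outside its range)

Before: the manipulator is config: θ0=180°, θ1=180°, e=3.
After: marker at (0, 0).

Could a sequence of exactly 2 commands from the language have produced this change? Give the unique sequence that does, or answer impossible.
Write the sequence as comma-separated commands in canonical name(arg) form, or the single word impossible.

t0: config: θ0=180°, θ1=180°, e=3
t=1 extend(-1) ⇒ config: θ0=180°, θ1=180°, e=2
t=2 extend(-1) ⇒ config: θ0=180°, θ1=180°, e=1
no rival 2-sequence matches.

extend(-1), extend(-1)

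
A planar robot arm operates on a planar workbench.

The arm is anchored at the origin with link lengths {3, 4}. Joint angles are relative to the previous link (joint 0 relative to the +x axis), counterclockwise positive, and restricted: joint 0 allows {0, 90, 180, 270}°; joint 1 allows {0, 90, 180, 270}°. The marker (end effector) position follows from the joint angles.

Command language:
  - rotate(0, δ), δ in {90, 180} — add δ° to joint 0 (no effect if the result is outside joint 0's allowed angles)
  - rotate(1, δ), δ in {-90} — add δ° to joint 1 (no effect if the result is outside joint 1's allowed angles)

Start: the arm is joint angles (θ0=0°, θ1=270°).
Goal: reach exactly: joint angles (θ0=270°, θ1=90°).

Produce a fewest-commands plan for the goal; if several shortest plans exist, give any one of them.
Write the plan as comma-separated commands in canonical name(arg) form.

rotate(1, -90), rotate(1, -90), rotate(0, 90), rotate(0, 180)

begin: joint angles (θ0=0°, θ1=270°)
1. rotate(1, -90) → joint angles (θ0=0°, θ1=180°)
2. rotate(1, -90) → joint angles (θ0=0°, θ1=90°)
3. rotate(0, 90) → joint angles (θ0=90°, θ1=90°)
4. rotate(0, 180) → joint angles (θ0=270°, θ1=90°)
shorter routes all fall short; 4 is best.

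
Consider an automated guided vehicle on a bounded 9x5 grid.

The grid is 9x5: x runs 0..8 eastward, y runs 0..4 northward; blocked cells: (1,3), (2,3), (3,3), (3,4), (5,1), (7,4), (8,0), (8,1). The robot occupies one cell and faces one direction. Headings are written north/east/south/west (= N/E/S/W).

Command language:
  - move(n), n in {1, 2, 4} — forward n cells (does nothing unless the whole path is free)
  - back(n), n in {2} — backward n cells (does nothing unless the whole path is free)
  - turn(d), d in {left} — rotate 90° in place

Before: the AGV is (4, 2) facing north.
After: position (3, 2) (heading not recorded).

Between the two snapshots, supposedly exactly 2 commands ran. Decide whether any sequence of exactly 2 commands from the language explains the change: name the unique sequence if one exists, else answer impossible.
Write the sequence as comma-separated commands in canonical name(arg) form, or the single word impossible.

key: order matters: swapping turn(left) and move(1) lands elsewhere
initial: (4, 2) facing north
[1] after turn(left): (4, 2) facing west
[2] after move(1): (3, 2) facing west
no other 2-command option fits: unique.

turn(left), move(1)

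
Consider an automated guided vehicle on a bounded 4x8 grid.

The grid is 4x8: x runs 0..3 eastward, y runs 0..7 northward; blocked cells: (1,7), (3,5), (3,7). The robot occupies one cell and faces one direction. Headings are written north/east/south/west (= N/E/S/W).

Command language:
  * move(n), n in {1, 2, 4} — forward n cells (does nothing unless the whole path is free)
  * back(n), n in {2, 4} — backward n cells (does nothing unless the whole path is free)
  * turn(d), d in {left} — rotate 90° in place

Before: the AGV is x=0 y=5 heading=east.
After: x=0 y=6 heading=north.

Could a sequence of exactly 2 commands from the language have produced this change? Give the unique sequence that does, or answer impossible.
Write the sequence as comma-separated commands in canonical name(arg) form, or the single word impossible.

turn(left), move(1)

key: order matters: swapping turn(left) and move(1) lands elsewhere
initial: x=0 y=5 heading=east
step 1 (turn(left)): x=0 y=5 heading=north
step 2 (move(1)): x=0 y=6 heading=north
uniquely the one of 36 2-step routes that fits.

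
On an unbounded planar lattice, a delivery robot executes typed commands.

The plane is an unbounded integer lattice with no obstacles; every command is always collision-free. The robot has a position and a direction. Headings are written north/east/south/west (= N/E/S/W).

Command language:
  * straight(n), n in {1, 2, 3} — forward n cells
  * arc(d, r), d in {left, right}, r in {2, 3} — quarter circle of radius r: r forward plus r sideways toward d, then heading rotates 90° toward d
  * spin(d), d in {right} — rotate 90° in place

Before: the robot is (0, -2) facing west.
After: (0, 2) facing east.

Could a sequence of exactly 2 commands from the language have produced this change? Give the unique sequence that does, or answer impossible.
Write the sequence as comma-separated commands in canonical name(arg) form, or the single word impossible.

key: position moved to (0,2) AND the heading swung to E — translation plus rotation needed
start: (0, -2) facing west
t=1 arc(right, 2) ⇒ (-2, 0) facing north
t=2 arc(right, 2) ⇒ (0, 2) facing east
no other 2-command option fits: unique.

arc(right, 2), arc(right, 2)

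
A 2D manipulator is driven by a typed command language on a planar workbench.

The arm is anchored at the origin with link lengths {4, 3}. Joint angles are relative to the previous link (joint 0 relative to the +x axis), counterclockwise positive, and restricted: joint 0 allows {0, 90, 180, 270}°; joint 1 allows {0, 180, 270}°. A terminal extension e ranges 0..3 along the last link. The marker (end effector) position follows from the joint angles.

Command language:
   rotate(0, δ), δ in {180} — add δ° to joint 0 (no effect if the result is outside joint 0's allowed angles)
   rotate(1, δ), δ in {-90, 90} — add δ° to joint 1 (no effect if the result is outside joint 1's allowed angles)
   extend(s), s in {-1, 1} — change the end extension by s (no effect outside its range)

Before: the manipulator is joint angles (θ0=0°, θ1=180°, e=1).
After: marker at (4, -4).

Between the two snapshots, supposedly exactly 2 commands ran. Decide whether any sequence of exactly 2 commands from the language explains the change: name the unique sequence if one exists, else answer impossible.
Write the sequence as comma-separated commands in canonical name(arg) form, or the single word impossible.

key: running rotate(1, 90) before rotate(1, -90) would end elsewhere — order is forced
start: joint angles (θ0=0°, θ1=180°, e=1)
[1] after rotate(1, -90): joint angles (θ0=0°, θ1=180°, e=1)
[2] after rotate(1, 90): joint angles (θ0=0°, θ1=270°, e=1)
no rival 2-sequence matches.

rotate(1, -90), rotate(1, 90)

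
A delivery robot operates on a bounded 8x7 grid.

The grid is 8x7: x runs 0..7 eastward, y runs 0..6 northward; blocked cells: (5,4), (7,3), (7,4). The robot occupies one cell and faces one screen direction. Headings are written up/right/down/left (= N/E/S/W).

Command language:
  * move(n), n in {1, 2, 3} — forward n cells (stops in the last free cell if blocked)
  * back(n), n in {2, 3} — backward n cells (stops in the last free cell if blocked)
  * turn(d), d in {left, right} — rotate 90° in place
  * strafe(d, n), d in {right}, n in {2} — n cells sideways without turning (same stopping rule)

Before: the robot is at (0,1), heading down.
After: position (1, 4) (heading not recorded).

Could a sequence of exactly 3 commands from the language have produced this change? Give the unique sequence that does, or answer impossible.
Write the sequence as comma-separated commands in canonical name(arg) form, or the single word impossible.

back(3), turn(left), move(1)

key: running move(1) before back(3) would end elsewhere — order is forced
begin: at (0,1), heading down
1. back(3) → at (0,4), heading down
2. turn(left) → at (0,4), heading right
3. move(1) → at (1,4), heading right
no other 3-command option fits: unique.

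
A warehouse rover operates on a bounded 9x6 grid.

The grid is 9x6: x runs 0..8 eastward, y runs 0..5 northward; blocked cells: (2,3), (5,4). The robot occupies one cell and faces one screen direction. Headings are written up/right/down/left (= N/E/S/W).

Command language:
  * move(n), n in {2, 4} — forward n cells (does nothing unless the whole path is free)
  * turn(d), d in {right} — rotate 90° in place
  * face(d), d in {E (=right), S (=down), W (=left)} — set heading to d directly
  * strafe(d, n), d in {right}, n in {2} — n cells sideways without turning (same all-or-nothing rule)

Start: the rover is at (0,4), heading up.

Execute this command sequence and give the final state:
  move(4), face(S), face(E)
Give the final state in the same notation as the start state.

at (0,4), heading right

begin: at (0,4), heading up
step 1 (move(4)): at (0,4), heading up
step 2 (face(S)): at (0,4), heading down
step 3 (face(E)): at (0,4), heading right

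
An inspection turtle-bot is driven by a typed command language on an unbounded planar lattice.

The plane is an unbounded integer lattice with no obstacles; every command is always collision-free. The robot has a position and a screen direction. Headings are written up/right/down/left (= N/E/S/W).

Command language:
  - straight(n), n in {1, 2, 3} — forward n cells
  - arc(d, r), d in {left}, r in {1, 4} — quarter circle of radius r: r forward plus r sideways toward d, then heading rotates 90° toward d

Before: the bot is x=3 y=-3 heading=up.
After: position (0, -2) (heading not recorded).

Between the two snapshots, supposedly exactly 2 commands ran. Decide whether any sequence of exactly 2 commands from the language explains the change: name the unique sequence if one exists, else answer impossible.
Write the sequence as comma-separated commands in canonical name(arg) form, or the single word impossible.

arc(left, 1), straight(2)

key: running straight(2) before arc(left, 1) would end elsewhere — order is forced
start: x=3 y=-3 heading=up
[1] after arc(left, 1): x=2 y=-2 heading=left
[2] after straight(2): x=0 y=-2 heading=left
no rival 2-sequence matches.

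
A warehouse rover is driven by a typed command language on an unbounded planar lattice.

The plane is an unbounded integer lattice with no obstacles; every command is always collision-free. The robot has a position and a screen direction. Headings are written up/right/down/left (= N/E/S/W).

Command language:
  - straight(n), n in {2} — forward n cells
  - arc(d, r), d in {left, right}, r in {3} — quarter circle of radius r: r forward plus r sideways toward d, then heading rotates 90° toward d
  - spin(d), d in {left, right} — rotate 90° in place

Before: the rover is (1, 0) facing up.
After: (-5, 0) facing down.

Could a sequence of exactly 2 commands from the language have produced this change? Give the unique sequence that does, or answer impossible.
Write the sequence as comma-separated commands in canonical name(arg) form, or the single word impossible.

arc(left, 3), arc(left, 3)

key: position moved to (-5,0) AND the heading swung to S — translation plus rotation needed
start: (1, 0) facing up
step 1 (arc(left, 3)): (-2, 3) facing left
step 2 (arc(left, 3)): (-5, 0) facing down
uniquely the one of 25 2-step routes that fits.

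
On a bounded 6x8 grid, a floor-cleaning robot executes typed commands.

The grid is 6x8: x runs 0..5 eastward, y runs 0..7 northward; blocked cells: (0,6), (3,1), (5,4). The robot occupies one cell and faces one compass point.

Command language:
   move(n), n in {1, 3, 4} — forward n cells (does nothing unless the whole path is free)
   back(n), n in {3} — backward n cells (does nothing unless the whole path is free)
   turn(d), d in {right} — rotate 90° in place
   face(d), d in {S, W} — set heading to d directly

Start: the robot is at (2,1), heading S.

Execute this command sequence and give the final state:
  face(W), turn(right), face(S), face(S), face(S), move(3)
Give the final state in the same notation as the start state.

initial: at (2,1), heading S
[1] after face(W): at (2,1), heading W
[2] after turn(right): at (2,1), heading N
[3] after face(S): at (2,1), heading S
[4] after face(S): at (2,1), heading S
[5] after face(S): at (2,1), heading S
[6] after move(3): at (2,1), heading S

at (2,1), heading S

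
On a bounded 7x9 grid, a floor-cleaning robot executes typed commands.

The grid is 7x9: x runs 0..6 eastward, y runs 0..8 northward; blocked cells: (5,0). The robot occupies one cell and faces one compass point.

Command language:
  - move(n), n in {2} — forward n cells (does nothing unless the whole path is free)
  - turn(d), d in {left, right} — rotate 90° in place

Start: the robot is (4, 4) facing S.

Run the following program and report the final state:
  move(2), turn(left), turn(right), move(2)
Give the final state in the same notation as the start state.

(4, 0) facing S

initial: (4, 4) facing S
[1] after move(2): (4, 2) facing S
[2] after turn(left): (4, 2) facing E
[3] after turn(right): (4, 2) facing S
[4] after move(2): (4, 0) facing S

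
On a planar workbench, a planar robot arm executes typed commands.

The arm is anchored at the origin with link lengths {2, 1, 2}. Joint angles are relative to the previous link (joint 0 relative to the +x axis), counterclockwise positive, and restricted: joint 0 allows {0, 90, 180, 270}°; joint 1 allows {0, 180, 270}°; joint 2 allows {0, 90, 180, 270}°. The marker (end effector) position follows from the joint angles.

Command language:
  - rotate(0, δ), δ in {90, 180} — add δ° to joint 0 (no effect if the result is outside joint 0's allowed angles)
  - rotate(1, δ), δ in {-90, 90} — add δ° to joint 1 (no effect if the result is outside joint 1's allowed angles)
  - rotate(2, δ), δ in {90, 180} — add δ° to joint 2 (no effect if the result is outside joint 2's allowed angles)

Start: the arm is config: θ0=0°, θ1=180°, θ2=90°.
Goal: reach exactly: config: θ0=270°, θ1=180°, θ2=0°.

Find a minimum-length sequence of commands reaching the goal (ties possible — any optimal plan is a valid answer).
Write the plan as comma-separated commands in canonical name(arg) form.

rotate(2, 180), rotate(0, 90), rotate(2, 90), rotate(0, 180)

t0: config: θ0=0°, θ1=180°, θ2=90°
[1] after rotate(2, 180): config: θ0=0°, θ1=180°, θ2=270°
[2] after rotate(0, 90): config: θ0=90°, θ1=180°, θ2=270°
[3] after rotate(2, 90): config: θ0=90°, θ1=180°, θ2=0°
[4] after rotate(0, 180): config: θ0=270°, θ1=180°, θ2=0°
no 3-step plan works, so 4 is optimal.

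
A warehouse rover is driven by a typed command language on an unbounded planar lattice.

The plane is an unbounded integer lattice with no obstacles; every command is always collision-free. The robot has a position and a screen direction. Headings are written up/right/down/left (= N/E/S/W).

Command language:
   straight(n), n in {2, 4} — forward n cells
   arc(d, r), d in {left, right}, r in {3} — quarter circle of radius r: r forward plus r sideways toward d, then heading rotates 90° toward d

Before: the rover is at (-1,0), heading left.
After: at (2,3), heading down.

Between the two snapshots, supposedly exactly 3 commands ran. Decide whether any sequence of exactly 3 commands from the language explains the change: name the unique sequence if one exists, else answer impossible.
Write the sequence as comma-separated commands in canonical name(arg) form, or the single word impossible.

arc(right, 3), arc(right, 3), arc(right, 3)

key: position moved to (2,3) AND the heading swung to S — translation plus rotation needed
initial: at (-1,0), heading left
t=1 arc(right, 3) ⇒ at (-4,3), heading up
t=2 arc(right, 3) ⇒ at (-1,6), heading right
t=3 arc(right, 3) ⇒ at (2,3), heading down
uniquely the one of 64 3-step routes that fits.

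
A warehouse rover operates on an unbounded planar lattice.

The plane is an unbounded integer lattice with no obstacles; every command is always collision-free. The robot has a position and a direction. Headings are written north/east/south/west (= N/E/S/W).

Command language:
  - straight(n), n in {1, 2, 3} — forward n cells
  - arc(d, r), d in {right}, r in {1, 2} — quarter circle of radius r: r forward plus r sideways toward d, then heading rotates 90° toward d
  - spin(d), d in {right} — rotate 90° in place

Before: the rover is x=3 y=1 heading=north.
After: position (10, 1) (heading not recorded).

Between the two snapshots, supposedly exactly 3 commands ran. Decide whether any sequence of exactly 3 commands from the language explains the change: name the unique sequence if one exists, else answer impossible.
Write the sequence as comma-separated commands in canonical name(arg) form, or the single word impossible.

arc(right, 2), straight(3), arc(right, 2)

initial: x=3 y=1 heading=north
1. arc(right, 2) → x=5 y=3 heading=east
2. straight(3) → x=8 y=3 heading=east
3. arc(right, 2) → x=10 y=1 heading=south
uniquely the one of 216 3-step routes that fits.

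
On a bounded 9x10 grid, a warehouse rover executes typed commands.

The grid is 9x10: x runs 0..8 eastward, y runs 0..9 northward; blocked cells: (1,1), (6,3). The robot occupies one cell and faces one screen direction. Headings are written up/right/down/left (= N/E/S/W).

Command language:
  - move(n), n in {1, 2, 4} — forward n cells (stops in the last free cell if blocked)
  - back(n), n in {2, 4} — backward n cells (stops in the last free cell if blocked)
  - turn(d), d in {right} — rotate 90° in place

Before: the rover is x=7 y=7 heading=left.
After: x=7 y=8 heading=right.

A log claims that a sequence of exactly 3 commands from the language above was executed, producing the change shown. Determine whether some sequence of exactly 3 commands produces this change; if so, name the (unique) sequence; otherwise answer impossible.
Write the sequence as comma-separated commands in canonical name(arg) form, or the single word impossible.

key: position moved to (7,8) AND the heading swung to E — translation plus rotation needed
begin: x=7 y=7 heading=left
1. turn(right) → x=7 y=7 heading=up
2. move(1) → x=7 y=8 heading=up
3. turn(right) → x=7 y=8 heading=right
no other 3-command option fits: unique.

turn(right), move(1), turn(right)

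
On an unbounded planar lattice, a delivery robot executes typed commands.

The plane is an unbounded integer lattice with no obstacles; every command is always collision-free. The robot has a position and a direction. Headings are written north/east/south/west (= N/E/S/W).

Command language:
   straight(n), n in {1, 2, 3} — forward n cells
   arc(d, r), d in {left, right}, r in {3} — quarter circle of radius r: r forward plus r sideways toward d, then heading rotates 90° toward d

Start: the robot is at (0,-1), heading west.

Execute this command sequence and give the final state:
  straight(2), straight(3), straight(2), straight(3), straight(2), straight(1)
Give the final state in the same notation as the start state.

at (-13,-1), heading west

initial: at (0,-1), heading west
t=1 straight(2) ⇒ at (-2,-1), heading west
t=2 straight(3) ⇒ at (-5,-1), heading west
t=3 straight(2) ⇒ at (-7,-1), heading west
t=4 straight(3) ⇒ at (-10,-1), heading west
t=5 straight(2) ⇒ at (-12,-1), heading west
t=6 straight(1) ⇒ at (-13,-1), heading west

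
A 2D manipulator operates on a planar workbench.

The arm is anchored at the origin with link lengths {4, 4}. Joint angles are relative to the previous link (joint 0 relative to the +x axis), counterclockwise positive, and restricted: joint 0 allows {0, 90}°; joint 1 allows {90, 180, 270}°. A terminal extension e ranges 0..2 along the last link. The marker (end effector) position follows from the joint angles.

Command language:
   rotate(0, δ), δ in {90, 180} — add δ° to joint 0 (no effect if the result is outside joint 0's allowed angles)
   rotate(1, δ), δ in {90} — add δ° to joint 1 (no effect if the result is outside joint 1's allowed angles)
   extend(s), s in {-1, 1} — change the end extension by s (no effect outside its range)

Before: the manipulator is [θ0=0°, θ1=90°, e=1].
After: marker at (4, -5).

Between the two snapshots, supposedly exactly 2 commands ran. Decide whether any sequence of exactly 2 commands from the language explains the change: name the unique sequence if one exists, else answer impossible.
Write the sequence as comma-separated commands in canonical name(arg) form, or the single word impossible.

rotate(1, 90), rotate(1, 90)

start: [θ0=0°, θ1=90°, e=1]
t=1 rotate(1, 90) ⇒ [θ0=0°, θ1=180°, e=1]
t=2 rotate(1, 90) ⇒ [θ0=0°, θ1=270°, e=1]
no other 2-command option fits: unique.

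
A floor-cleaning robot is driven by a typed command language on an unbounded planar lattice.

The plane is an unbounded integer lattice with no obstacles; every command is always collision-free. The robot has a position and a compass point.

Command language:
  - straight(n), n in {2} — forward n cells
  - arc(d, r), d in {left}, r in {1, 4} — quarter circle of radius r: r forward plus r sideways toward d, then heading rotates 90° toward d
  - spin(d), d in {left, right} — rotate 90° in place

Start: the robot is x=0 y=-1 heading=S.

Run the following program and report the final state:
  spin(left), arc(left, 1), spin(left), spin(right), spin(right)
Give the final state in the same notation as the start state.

t0: x=0 y=-1 heading=S
1. spin(left) → x=0 y=-1 heading=E
2. arc(left, 1) → x=1 y=0 heading=N
3. spin(left) → x=1 y=0 heading=W
4. spin(right) → x=1 y=0 heading=N
5. spin(right) → x=1 y=0 heading=E

x=1 y=0 heading=E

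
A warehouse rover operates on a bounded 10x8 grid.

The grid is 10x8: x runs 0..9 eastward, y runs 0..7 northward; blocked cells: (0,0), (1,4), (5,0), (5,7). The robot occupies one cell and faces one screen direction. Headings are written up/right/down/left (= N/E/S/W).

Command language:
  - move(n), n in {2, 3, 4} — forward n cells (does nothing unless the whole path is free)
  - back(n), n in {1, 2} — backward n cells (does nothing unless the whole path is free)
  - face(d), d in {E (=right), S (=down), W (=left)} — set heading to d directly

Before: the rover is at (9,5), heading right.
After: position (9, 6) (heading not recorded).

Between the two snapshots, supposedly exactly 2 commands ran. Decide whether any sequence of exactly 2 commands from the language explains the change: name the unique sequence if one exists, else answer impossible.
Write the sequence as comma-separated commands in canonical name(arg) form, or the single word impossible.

face(S), back(1)

key: running back(1) before face(S) would end elsewhere — order is forced
start: at (9,5), heading right
1. face(S) → at (9,5), heading down
2. back(1) → at (9,6), heading down
uniquely the one of 64 2-step routes that fits.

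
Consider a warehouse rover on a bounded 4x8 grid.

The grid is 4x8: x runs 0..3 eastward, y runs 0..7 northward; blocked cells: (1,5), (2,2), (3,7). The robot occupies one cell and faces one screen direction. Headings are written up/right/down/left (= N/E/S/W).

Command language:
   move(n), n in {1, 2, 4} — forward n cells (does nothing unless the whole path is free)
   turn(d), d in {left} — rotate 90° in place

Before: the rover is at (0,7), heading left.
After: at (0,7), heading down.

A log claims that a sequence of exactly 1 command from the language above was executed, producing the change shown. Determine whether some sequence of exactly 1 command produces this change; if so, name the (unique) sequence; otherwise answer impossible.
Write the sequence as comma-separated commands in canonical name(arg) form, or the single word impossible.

turn(left)

key: (0,7) unchanged — the single command moves nothing
begin: at (0,7), heading left
[1] after turn(left): at (0,7), heading down
all 4 alternatives checked — unique.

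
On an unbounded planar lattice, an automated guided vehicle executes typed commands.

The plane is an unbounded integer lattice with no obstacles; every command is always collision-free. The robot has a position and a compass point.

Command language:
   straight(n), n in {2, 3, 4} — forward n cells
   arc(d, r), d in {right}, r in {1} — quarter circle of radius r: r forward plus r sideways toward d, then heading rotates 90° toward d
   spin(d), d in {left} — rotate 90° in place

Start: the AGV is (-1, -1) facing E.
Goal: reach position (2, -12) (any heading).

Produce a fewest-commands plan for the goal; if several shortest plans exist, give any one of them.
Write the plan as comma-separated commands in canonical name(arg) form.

from: (-1, -1) facing E
[1] after straight(2): (1, -1) facing E
[2] after arc(right, 1): (2, -2) facing S
[3] after straight(3): (2, -5) facing S
[4] after straight(3): (2, -8) facing S
[5] after straight(4): (2, -12) facing S
minimal: 5 command(s), checked below 5.

straight(2), arc(right, 1), straight(3), straight(3), straight(4)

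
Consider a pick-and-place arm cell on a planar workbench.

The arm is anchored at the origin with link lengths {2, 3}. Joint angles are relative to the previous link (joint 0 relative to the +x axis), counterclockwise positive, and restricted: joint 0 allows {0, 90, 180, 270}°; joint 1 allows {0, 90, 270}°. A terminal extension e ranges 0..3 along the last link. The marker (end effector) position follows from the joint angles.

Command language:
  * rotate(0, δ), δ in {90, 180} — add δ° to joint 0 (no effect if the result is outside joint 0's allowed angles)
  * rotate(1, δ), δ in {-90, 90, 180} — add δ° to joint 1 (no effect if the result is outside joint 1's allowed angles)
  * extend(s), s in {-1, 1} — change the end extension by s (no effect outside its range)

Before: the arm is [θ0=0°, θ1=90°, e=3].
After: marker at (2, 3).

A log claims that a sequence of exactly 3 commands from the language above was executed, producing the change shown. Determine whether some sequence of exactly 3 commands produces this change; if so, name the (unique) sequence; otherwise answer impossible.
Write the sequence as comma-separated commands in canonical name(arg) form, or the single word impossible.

from: [θ0=0°, θ1=90°, e=3]
1. extend(-1) → [θ0=0°, θ1=90°, e=2]
2. extend(-1) → [θ0=0°, θ1=90°, e=1]
3. extend(-1) → [θ0=0°, θ1=90°, e=0]
uniquely the one of 343 3-step routes that fits.

extend(-1), extend(-1), extend(-1)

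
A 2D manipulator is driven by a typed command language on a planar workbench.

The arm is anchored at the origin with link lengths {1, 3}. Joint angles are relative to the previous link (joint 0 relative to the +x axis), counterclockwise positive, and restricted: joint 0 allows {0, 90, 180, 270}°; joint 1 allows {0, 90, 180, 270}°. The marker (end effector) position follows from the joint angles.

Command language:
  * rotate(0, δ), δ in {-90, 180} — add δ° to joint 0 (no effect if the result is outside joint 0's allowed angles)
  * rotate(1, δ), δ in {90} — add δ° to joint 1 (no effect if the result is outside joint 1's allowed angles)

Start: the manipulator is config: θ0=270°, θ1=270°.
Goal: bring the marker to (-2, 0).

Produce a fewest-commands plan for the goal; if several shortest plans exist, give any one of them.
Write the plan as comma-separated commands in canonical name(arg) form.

rotate(0, 180), rotate(1, 90), rotate(1, 90), rotate(1, 90), rotate(0, -90)

begin: config: θ0=270°, θ1=270°
step 1 (rotate(0, 180)): config: θ0=90°, θ1=270°
step 2 (rotate(1, 90)): config: θ0=90°, θ1=0°
step 3 (rotate(1, 90)): config: θ0=90°, θ1=90°
step 4 (rotate(1, 90)): config: θ0=90°, θ1=180°
step 5 (rotate(0, -90)): config: θ0=0°, θ1=180°
minimal: 5 command(s), checked below 5.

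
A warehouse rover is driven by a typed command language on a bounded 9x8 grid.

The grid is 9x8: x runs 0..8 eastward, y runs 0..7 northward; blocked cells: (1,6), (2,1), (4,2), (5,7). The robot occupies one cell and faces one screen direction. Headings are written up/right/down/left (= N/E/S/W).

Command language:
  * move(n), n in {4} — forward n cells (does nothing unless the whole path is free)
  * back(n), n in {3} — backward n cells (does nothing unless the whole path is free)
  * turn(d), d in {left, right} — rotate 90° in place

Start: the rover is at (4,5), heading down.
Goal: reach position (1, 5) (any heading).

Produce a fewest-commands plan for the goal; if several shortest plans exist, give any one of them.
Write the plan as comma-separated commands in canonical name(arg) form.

start: at (4,5), heading down
step 1 (turn(left)): at (4,5), heading right
step 2 (back(3)): at (1,5), heading right
shorter routes all fall short; 2 is best.

turn(left), back(3)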